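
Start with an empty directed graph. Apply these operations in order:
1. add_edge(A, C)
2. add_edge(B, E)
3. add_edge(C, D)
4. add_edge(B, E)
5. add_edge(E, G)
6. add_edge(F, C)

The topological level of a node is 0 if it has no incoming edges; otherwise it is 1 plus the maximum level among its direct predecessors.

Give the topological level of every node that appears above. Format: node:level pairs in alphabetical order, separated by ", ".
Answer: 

Answer: A:0, B:0, C:1, D:2, E:1, F:0, G:2

Derivation:
Op 1: add_edge(A, C). Edges now: 1
Op 2: add_edge(B, E). Edges now: 2
Op 3: add_edge(C, D). Edges now: 3
Op 4: add_edge(B, E) (duplicate, no change). Edges now: 3
Op 5: add_edge(E, G). Edges now: 4
Op 6: add_edge(F, C). Edges now: 5
Compute levels (Kahn BFS):
  sources (in-degree 0): A, B, F
  process A: level=0
    A->C: in-degree(C)=1, level(C)>=1
  process B: level=0
    B->E: in-degree(E)=0, level(E)=1, enqueue
  process F: level=0
    F->C: in-degree(C)=0, level(C)=1, enqueue
  process E: level=1
    E->G: in-degree(G)=0, level(G)=2, enqueue
  process C: level=1
    C->D: in-degree(D)=0, level(D)=2, enqueue
  process G: level=2
  process D: level=2
All levels: A:0, B:0, C:1, D:2, E:1, F:0, G:2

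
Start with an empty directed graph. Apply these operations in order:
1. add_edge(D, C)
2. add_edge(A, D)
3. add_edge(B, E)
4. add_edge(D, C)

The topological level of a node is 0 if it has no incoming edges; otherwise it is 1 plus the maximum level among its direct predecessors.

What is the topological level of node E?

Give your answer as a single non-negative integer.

Op 1: add_edge(D, C). Edges now: 1
Op 2: add_edge(A, D). Edges now: 2
Op 3: add_edge(B, E). Edges now: 3
Op 4: add_edge(D, C) (duplicate, no change). Edges now: 3
Compute levels (Kahn BFS):
  sources (in-degree 0): A, B
  process A: level=0
    A->D: in-degree(D)=0, level(D)=1, enqueue
  process B: level=0
    B->E: in-degree(E)=0, level(E)=1, enqueue
  process D: level=1
    D->C: in-degree(C)=0, level(C)=2, enqueue
  process E: level=1
  process C: level=2
All levels: A:0, B:0, C:2, D:1, E:1
level(E) = 1

Answer: 1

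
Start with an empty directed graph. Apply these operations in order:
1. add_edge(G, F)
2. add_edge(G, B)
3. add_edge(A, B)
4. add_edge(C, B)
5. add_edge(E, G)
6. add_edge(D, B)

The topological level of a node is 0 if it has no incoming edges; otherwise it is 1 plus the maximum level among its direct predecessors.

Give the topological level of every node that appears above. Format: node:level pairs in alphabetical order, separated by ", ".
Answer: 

Op 1: add_edge(G, F). Edges now: 1
Op 2: add_edge(G, B). Edges now: 2
Op 3: add_edge(A, B). Edges now: 3
Op 4: add_edge(C, B). Edges now: 4
Op 5: add_edge(E, G). Edges now: 5
Op 6: add_edge(D, B). Edges now: 6
Compute levels (Kahn BFS):
  sources (in-degree 0): A, C, D, E
  process A: level=0
    A->B: in-degree(B)=3, level(B)>=1
  process C: level=0
    C->B: in-degree(B)=2, level(B)>=1
  process D: level=0
    D->B: in-degree(B)=1, level(B)>=1
  process E: level=0
    E->G: in-degree(G)=0, level(G)=1, enqueue
  process G: level=1
    G->B: in-degree(B)=0, level(B)=2, enqueue
    G->F: in-degree(F)=0, level(F)=2, enqueue
  process B: level=2
  process F: level=2
All levels: A:0, B:2, C:0, D:0, E:0, F:2, G:1

Answer: A:0, B:2, C:0, D:0, E:0, F:2, G:1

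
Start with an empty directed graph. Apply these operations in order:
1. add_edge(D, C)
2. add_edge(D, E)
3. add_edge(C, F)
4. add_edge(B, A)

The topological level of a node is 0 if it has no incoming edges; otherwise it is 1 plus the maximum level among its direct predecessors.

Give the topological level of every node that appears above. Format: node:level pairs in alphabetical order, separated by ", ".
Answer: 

Answer: A:1, B:0, C:1, D:0, E:1, F:2

Derivation:
Op 1: add_edge(D, C). Edges now: 1
Op 2: add_edge(D, E). Edges now: 2
Op 3: add_edge(C, F). Edges now: 3
Op 4: add_edge(B, A). Edges now: 4
Compute levels (Kahn BFS):
  sources (in-degree 0): B, D
  process B: level=0
    B->A: in-degree(A)=0, level(A)=1, enqueue
  process D: level=0
    D->C: in-degree(C)=0, level(C)=1, enqueue
    D->E: in-degree(E)=0, level(E)=1, enqueue
  process A: level=1
  process C: level=1
    C->F: in-degree(F)=0, level(F)=2, enqueue
  process E: level=1
  process F: level=2
All levels: A:1, B:0, C:1, D:0, E:1, F:2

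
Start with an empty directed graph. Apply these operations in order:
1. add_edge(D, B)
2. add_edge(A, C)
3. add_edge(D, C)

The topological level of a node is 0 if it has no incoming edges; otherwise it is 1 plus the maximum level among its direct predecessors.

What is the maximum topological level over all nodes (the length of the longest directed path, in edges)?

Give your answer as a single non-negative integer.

Answer: 1

Derivation:
Op 1: add_edge(D, B). Edges now: 1
Op 2: add_edge(A, C). Edges now: 2
Op 3: add_edge(D, C). Edges now: 3
Compute levels (Kahn BFS):
  sources (in-degree 0): A, D
  process A: level=0
    A->C: in-degree(C)=1, level(C)>=1
  process D: level=0
    D->B: in-degree(B)=0, level(B)=1, enqueue
    D->C: in-degree(C)=0, level(C)=1, enqueue
  process B: level=1
  process C: level=1
All levels: A:0, B:1, C:1, D:0
max level = 1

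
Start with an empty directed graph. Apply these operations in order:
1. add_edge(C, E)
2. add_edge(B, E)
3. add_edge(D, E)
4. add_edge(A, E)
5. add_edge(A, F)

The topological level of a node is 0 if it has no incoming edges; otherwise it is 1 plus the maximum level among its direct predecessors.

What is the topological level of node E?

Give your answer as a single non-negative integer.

Op 1: add_edge(C, E). Edges now: 1
Op 2: add_edge(B, E). Edges now: 2
Op 3: add_edge(D, E). Edges now: 3
Op 4: add_edge(A, E). Edges now: 4
Op 5: add_edge(A, F). Edges now: 5
Compute levels (Kahn BFS):
  sources (in-degree 0): A, B, C, D
  process A: level=0
    A->E: in-degree(E)=3, level(E)>=1
    A->F: in-degree(F)=0, level(F)=1, enqueue
  process B: level=0
    B->E: in-degree(E)=2, level(E)>=1
  process C: level=0
    C->E: in-degree(E)=1, level(E)>=1
  process D: level=0
    D->E: in-degree(E)=0, level(E)=1, enqueue
  process F: level=1
  process E: level=1
All levels: A:0, B:0, C:0, D:0, E:1, F:1
level(E) = 1

Answer: 1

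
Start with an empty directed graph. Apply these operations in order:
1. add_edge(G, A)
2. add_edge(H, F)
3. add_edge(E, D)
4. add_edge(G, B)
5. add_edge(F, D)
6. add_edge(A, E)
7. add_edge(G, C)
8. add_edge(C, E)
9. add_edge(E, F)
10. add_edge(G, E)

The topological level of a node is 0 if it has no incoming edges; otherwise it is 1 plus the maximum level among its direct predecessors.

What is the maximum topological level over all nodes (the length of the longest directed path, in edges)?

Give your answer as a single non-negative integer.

Answer: 4

Derivation:
Op 1: add_edge(G, A). Edges now: 1
Op 2: add_edge(H, F). Edges now: 2
Op 3: add_edge(E, D). Edges now: 3
Op 4: add_edge(G, B). Edges now: 4
Op 5: add_edge(F, D). Edges now: 5
Op 6: add_edge(A, E). Edges now: 6
Op 7: add_edge(G, C). Edges now: 7
Op 8: add_edge(C, E). Edges now: 8
Op 9: add_edge(E, F). Edges now: 9
Op 10: add_edge(G, E). Edges now: 10
Compute levels (Kahn BFS):
  sources (in-degree 0): G, H
  process G: level=0
    G->A: in-degree(A)=0, level(A)=1, enqueue
    G->B: in-degree(B)=0, level(B)=1, enqueue
    G->C: in-degree(C)=0, level(C)=1, enqueue
    G->E: in-degree(E)=2, level(E)>=1
  process H: level=0
    H->F: in-degree(F)=1, level(F)>=1
  process A: level=1
    A->E: in-degree(E)=1, level(E)>=2
  process B: level=1
  process C: level=1
    C->E: in-degree(E)=0, level(E)=2, enqueue
  process E: level=2
    E->D: in-degree(D)=1, level(D)>=3
    E->F: in-degree(F)=0, level(F)=3, enqueue
  process F: level=3
    F->D: in-degree(D)=0, level(D)=4, enqueue
  process D: level=4
All levels: A:1, B:1, C:1, D:4, E:2, F:3, G:0, H:0
max level = 4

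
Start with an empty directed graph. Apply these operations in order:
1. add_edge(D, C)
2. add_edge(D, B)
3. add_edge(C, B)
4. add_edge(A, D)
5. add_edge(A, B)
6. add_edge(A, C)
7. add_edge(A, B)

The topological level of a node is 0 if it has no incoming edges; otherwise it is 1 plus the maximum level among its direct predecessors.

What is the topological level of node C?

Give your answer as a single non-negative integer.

Op 1: add_edge(D, C). Edges now: 1
Op 2: add_edge(D, B). Edges now: 2
Op 3: add_edge(C, B). Edges now: 3
Op 4: add_edge(A, D). Edges now: 4
Op 5: add_edge(A, B). Edges now: 5
Op 6: add_edge(A, C). Edges now: 6
Op 7: add_edge(A, B) (duplicate, no change). Edges now: 6
Compute levels (Kahn BFS):
  sources (in-degree 0): A
  process A: level=0
    A->B: in-degree(B)=2, level(B)>=1
    A->C: in-degree(C)=1, level(C)>=1
    A->D: in-degree(D)=0, level(D)=1, enqueue
  process D: level=1
    D->B: in-degree(B)=1, level(B)>=2
    D->C: in-degree(C)=0, level(C)=2, enqueue
  process C: level=2
    C->B: in-degree(B)=0, level(B)=3, enqueue
  process B: level=3
All levels: A:0, B:3, C:2, D:1
level(C) = 2

Answer: 2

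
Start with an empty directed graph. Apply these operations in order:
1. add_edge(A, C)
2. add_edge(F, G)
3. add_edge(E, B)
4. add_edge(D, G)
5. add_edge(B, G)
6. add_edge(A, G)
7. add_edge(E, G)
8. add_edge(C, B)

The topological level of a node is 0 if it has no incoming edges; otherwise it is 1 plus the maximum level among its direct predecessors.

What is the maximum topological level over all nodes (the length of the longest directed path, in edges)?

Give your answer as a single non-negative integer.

Answer: 3

Derivation:
Op 1: add_edge(A, C). Edges now: 1
Op 2: add_edge(F, G). Edges now: 2
Op 3: add_edge(E, B). Edges now: 3
Op 4: add_edge(D, G). Edges now: 4
Op 5: add_edge(B, G). Edges now: 5
Op 6: add_edge(A, G). Edges now: 6
Op 7: add_edge(E, G). Edges now: 7
Op 8: add_edge(C, B). Edges now: 8
Compute levels (Kahn BFS):
  sources (in-degree 0): A, D, E, F
  process A: level=0
    A->C: in-degree(C)=0, level(C)=1, enqueue
    A->G: in-degree(G)=4, level(G)>=1
  process D: level=0
    D->G: in-degree(G)=3, level(G)>=1
  process E: level=0
    E->B: in-degree(B)=1, level(B)>=1
    E->G: in-degree(G)=2, level(G)>=1
  process F: level=0
    F->G: in-degree(G)=1, level(G)>=1
  process C: level=1
    C->B: in-degree(B)=0, level(B)=2, enqueue
  process B: level=2
    B->G: in-degree(G)=0, level(G)=3, enqueue
  process G: level=3
All levels: A:0, B:2, C:1, D:0, E:0, F:0, G:3
max level = 3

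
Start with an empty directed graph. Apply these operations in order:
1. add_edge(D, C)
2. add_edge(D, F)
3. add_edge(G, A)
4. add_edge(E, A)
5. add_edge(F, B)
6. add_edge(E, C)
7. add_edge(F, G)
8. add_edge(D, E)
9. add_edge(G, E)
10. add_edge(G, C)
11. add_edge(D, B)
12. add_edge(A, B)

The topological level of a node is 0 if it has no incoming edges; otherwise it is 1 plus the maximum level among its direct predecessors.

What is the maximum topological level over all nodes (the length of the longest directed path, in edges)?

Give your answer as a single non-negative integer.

Answer: 5

Derivation:
Op 1: add_edge(D, C). Edges now: 1
Op 2: add_edge(D, F). Edges now: 2
Op 3: add_edge(G, A). Edges now: 3
Op 4: add_edge(E, A). Edges now: 4
Op 5: add_edge(F, B). Edges now: 5
Op 6: add_edge(E, C). Edges now: 6
Op 7: add_edge(F, G). Edges now: 7
Op 8: add_edge(D, E). Edges now: 8
Op 9: add_edge(G, E). Edges now: 9
Op 10: add_edge(G, C). Edges now: 10
Op 11: add_edge(D, B). Edges now: 11
Op 12: add_edge(A, B). Edges now: 12
Compute levels (Kahn BFS):
  sources (in-degree 0): D
  process D: level=0
    D->B: in-degree(B)=2, level(B)>=1
    D->C: in-degree(C)=2, level(C)>=1
    D->E: in-degree(E)=1, level(E)>=1
    D->F: in-degree(F)=0, level(F)=1, enqueue
  process F: level=1
    F->B: in-degree(B)=1, level(B)>=2
    F->G: in-degree(G)=0, level(G)=2, enqueue
  process G: level=2
    G->A: in-degree(A)=1, level(A)>=3
    G->C: in-degree(C)=1, level(C)>=3
    G->E: in-degree(E)=0, level(E)=3, enqueue
  process E: level=3
    E->A: in-degree(A)=0, level(A)=4, enqueue
    E->C: in-degree(C)=0, level(C)=4, enqueue
  process A: level=4
    A->B: in-degree(B)=0, level(B)=5, enqueue
  process C: level=4
  process B: level=5
All levels: A:4, B:5, C:4, D:0, E:3, F:1, G:2
max level = 5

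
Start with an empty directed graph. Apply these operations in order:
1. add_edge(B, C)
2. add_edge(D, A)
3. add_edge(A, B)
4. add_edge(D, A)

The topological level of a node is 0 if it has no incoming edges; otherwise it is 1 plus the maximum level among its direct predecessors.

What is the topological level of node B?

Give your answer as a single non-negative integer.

Answer: 2

Derivation:
Op 1: add_edge(B, C). Edges now: 1
Op 2: add_edge(D, A). Edges now: 2
Op 3: add_edge(A, B). Edges now: 3
Op 4: add_edge(D, A) (duplicate, no change). Edges now: 3
Compute levels (Kahn BFS):
  sources (in-degree 0): D
  process D: level=0
    D->A: in-degree(A)=0, level(A)=1, enqueue
  process A: level=1
    A->B: in-degree(B)=0, level(B)=2, enqueue
  process B: level=2
    B->C: in-degree(C)=0, level(C)=3, enqueue
  process C: level=3
All levels: A:1, B:2, C:3, D:0
level(B) = 2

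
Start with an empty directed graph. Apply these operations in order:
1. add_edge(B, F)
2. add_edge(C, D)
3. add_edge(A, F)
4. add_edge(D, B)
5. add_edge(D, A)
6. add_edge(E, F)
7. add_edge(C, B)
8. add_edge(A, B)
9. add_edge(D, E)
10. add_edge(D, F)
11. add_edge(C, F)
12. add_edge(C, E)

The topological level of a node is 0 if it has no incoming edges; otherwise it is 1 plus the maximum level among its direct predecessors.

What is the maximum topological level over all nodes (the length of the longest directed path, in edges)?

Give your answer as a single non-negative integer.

Op 1: add_edge(B, F). Edges now: 1
Op 2: add_edge(C, D). Edges now: 2
Op 3: add_edge(A, F). Edges now: 3
Op 4: add_edge(D, B). Edges now: 4
Op 5: add_edge(D, A). Edges now: 5
Op 6: add_edge(E, F). Edges now: 6
Op 7: add_edge(C, B). Edges now: 7
Op 8: add_edge(A, B). Edges now: 8
Op 9: add_edge(D, E). Edges now: 9
Op 10: add_edge(D, F). Edges now: 10
Op 11: add_edge(C, F). Edges now: 11
Op 12: add_edge(C, E). Edges now: 12
Compute levels (Kahn BFS):
  sources (in-degree 0): C
  process C: level=0
    C->B: in-degree(B)=2, level(B)>=1
    C->D: in-degree(D)=0, level(D)=1, enqueue
    C->E: in-degree(E)=1, level(E)>=1
    C->F: in-degree(F)=4, level(F)>=1
  process D: level=1
    D->A: in-degree(A)=0, level(A)=2, enqueue
    D->B: in-degree(B)=1, level(B)>=2
    D->E: in-degree(E)=0, level(E)=2, enqueue
    D->F: in-degree(F)=3, level(F)>=2
  process A: level=2
    A->B: in-degree(B)=0, level(B)=3, enqueue
    A->F: in-degree(F)=2, level(F)>=3
  process E: level=2
    E->F: in-degree(F)=1, level(F)>=3
  process B: level=3
    B->F: in-degree(F)=0, level(F)=4, enqueue
  process F: level=4
All levels: A:2, B:3, C:0, D:1, E:2, F:4
max level = 4

Answer: 4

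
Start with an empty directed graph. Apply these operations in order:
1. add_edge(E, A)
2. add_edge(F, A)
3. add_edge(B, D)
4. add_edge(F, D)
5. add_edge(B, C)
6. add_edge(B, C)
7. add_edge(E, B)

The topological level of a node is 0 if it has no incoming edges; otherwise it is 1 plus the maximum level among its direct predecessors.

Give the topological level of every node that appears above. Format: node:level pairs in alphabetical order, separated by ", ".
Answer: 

Op 1: add_edge(E, A). Edges now: 1
Op 2: add_edge(F, A). Edges now: 2
Op 3: add_edge(B, D). Edges now: 3
Op 4: add_edge(F, D). Edges now: 4
Op 5: add_edge(B, C). Edges now: 5
Op 6: add_edge(B, C) (duplicate, no change). Edges now: 5
Op 7: add_edge(E, B). Edges now: 6
Compute levels (Kahn BFS):
  sources (in-degree 0): E, F
  process E: level=0
    E->A: in-degree(A)=1, level(A)>=1
    E->B: in-degree(B)=0, level(B)=1, enqueue
  process F: level=0
    F->A: in-degree(A)=0, level(A)=1, enqueue
    F->D: in-degree(D)=1, level(D)>=1
  process B: level=1
    B->C: in-degree(C)=0, level(C)=2, enqueue
    B->D: in-degree(D)=0, level(D)=2, enqueue
  process A: level=1
  process C: level=2
  process D: level=2
All levels: A:1, B:1, C:2, D:2, E:0, F:0

Answer: A:1, B:1, C:2, D:2, E:0, F:0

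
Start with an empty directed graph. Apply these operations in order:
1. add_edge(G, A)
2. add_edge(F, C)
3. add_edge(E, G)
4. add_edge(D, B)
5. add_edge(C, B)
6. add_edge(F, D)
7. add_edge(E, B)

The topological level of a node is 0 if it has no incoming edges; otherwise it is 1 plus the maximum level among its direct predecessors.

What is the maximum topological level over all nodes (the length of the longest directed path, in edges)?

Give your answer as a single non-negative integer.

Answer: 2

Derivation:
Op 1: add_edge(G, A). Edges now: 1
Op 2: add_edge(F, C). Edges now: 2
Op 3: add_edge(E, G). Edges now: 3
Op 4: add_edge(D, B). Edges now: 4
Op 5: add_edge(C, B). Edges now: 5
Op 6: add_edge(F, D). Edges now: 6
Op 7: add_edge(E, B). Edges now: 7
Compute levels (Kahn BFS):
  sources (in-degree 0): E, F
  process E: level=0
    E->B: in-degree(B)=2, level(B)>=1
    E->G: in-degree(G)=0, level(G)=1, enqueue
  process F: level=0
    F->C: in-degree(C)=0, level(C)=1, enqueue
    F->D: in-degree(D)=0, level(D)=1, enqueue
  process G: level=1
    G->A: in-degree(A)=0, level(A)=2, enqueue
  process C: level=1
    C->B: in-degree(B)=1, level(B)>=2
  process D: level=1
    D->B: in-degree(B)=0, level(B)=2, enqueue
  process A: level=2
  process B: level=2
All levels: A:2, B:2, C:1, D:1, E:0, F:0, G:1
max level = 2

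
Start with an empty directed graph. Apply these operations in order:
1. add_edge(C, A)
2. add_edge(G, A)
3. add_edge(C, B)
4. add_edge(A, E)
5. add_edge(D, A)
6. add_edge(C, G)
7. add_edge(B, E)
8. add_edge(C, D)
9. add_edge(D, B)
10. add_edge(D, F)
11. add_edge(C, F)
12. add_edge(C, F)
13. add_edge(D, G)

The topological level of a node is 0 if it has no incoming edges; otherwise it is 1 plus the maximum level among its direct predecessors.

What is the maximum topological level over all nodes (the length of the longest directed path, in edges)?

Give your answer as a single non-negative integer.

Op 1: add_edge(C, A). Edges now: 1
Op 2: add_edge(G, A). Edges now: 2
Op 3: add_edge(C, B). Edges now: 3
Op 4: add_edge(A, E). Edges now: 4
Op 5: add_edge(D, A). Edges now: 5
Op 6: add_edge(C, G). Edges now: 6
Op 7: add_edge(B, E). Edges now: 7
Op 8: add_edge(C, D). Edges now: 8
Op 9: add_edge(D, B). Edges now: 9
Op 10: add_edge(D, F). Edges now: 10
Op 11: add_edge(C, F). Edges now: 11
Op 12: add_edge(C, F) (duplicate, no change). Edges now: 11
Op 13: add_edge(D, G). Edges now: 12
Compute levels (Kahn BFS):
  sources (in-degree 0): C
  process C: level=0
    C->A: in-degree(A)=2, level(A)>=1
    C->B: in-degree(B)=1, level(B)>=1
    C->D: in-degree(D)=0, level(D)=1, enqueue
    C->F: in-degree(F)=1, level(F)>=1
    C->G: in-degree(G)=1, level(G)>=1
  process D: level=1
    D->A: in-degree(A)=1, level(A)>=2
    D->B: in-degree(B)=0, level(B)=2, enqueue
    D->F: in-degree(F)=0, level(F)=2, enqueue
    D->G: in-degree(G)=0, level(G)=2, enqueue
  process B: level=2
    B->E: in-degree(E)=1, level(E)>=3
  process F: level=2
  process G: level=2
    G->A: in-degree(A)=0, level(A)=3, enqueue
  process A: level=3
    A->E: in-degree(E)=0, level(E)=4, enqueue
  process E: level=4
All levels: A:3, B:2, C:0, D:1, E:4, F:2, G:2
max level = 4

Answer: 4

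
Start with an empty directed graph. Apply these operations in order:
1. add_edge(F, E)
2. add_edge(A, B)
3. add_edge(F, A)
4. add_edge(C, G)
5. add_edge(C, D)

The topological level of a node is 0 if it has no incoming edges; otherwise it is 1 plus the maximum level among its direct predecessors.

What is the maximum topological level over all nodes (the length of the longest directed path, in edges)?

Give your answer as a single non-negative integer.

Answer: 2

Derivation:
Op 1: add_edge(F, E). Edges now: 1
Op 2: add_edge(A, B). Edges now: 2
Op 3: add_edge(F, A). Edges now: 3
Op 4: add_edge(C, G). Edges now: 4
Op 5: add_edge(C, D). Edges now: 5
Compute levels (Kahn BFS):
  sources (in-degree 0): C, F
  process C: level=0
    C->D: in-degree(D)=0, level(D)=1, enqueue
    C->G: in-degree(G)=0, level(G)=1, enqueue
  process F: level=0
    F->A: in-degree(A)=0, level(A)=1, enqueue
    F->E: in-degree(E)=0, level(E)=1, enqueue
  process D: level=1
  process G: level=1
  process A: level=1
    A->B: in-degree(B)=0, level(B)=2, enqueue
  process E: level=1
  process B: level=2
All levels: A:1, B:2, C:0, D:1, E:1, F:0, G:1
max level = 2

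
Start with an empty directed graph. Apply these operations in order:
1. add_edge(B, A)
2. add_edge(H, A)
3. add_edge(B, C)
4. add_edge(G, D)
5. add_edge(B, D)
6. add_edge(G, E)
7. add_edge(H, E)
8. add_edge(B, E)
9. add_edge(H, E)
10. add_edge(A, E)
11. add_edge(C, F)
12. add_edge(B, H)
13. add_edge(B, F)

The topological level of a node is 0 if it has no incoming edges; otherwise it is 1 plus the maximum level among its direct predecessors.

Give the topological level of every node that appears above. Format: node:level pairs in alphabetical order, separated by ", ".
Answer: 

Op 1: add_edge(B, A). Edges now: 1
Op 2: add_edge(H, A). Edges now: 2
Op 3: add_edge(B, C). Edges now: 3
Op 4: add_edge(G, D). Edges now: 4
Op 5: add_edge(B, D). Edges now: 5
Op 6: add_edge(G, E). Edges now: 6
Op 7: add_edge(H, E). Edges now: 7
Op 8: add_edge(B, E). Edges now: 8
Op 9: add_edge(H, E) (duplicate, no change). Edges now: 8
Op 10: add_edge(A, E). Edges now: 9
Op 11: add_edge(C, F). Edges now: 10
Op 12: add_edge(B, H). Edges now: 11
Op 13: add_edge(B, F). Edges now: 12
Compute levels (Kahn BFS):
  sources (in-degree 0): B, G
  process B: level=0
    B->A: in-degree(A)=1, level(A)>=1
    B->C: in-degree(C)=0, level(C)=1, enqueue
    B->D: in-degree(D)=1, level(D)>=1
    B->E: in-degree(E)=3, level(E)>=1
    B->F: in-degree(F)=1, level(F)>=1
    B->H: in-degree(H)=0, level(H)=1, enqueue
  process G: level=0
    G->D: in-degree(D)=0, level(D)=1, enqueue
    G->E: in-degree(E)=2, level(E)>=1
  process C: level=1
    C->F: in-degree(F)=0, level(F)=2, enqueue
  process H: level=1
    H->A: in-degree(A)=0, level(A)=2, enqueue
    H->E: in-degree(E)=1, level(E)>=2
  process D: level=1
  process F: level=2
  process A: level=2
    A->E: in-degree(E)=0, level(E)=3, enqueue
  process E: level=3
All levels: A:2, B:0, C:1, D:1, E:3, F:2, G:0, H:1

Answer: A:2, B:0, C:1, D:1, E:3, F:2, G:0, H:1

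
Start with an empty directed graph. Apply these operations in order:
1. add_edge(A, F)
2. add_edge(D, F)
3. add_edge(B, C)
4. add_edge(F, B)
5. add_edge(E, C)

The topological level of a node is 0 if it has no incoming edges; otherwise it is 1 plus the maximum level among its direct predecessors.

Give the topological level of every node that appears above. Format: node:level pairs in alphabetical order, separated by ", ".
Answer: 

Op 1: add_edge(A, F). Edges now: 1
Op 2: add_edge(D, F). Edges now: 2
Op 3: add_edge(B, C). Edges now: 3
Op 4: add_edge(F, B). Edges now: 4
Op 5: add_edge(E, C). Edges now: 5
Compute levels (Kahn BFS):
  sources (in-degree 0): A, D, E
  process A: level=0
    A->F: in-degree(F)=1, level(F)>=1
  process D: level=0
    D->F: in-degree(F)=0, level(F)=1, enqueue
  process E: level=0
    E->C: in-degree(C)=1, level(C)>=1
  process F: level=1
    F->B: in-degree(B)=0, level(B)=2, enqueue
  process B: level=2
    B->C: in-degree(C)=0, level(C)=3, enqueue
  process C: level=3
All levels: A:0, B:2, C:3, D:0, E:0, F:1

Answer: A:0, B:2, C:3, D:0, E:0, F:1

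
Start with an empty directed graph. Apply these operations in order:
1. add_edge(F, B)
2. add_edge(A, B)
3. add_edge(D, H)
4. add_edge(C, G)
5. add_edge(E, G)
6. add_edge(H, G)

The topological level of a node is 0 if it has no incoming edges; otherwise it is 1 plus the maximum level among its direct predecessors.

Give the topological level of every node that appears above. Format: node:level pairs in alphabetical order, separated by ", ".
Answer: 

Op 1: add_edge(F, B). Edges now: 1
Op 2: add_edge(A, B). Edges now: 2
Op 3: add_edge(D, H). Edges now: 3
Op 4: add_edge(C, G). Edges now: 4
Op 5: add_edge(E, G). Edges now: 5
Op 6: add_edge(H, G). Edges now: 6
Compute levels (Kahn BFS):
  sources (in-degree 0): A, C, D, E, F
  process A: level=0
    A->B: in-degree(B)=1, level(B)>=1
  process C: level=0
    C->G: in-degree(G)=2, level(G)>=1
  process D: level=0
    D->H: in-degree(H)=0, level(H)=1, enqueue
  process E: level=0
    E->G: in-degree(G)=1, level(G)>=1
  process F: level=0
    F->B: in-degree(B)=0, level(B)=1, enqueue
  process H: level=1
    H->G: in-degree(G)=0, level(G)=2, enqueue
  process B: level=1
  process G: level=2
All levels: A:0, B:1, C:0, D:0, E:0, F:0, G:2, H:1

Answer: A:0, B:1, C:0, D:0, E:0, F:0, G:2, H:1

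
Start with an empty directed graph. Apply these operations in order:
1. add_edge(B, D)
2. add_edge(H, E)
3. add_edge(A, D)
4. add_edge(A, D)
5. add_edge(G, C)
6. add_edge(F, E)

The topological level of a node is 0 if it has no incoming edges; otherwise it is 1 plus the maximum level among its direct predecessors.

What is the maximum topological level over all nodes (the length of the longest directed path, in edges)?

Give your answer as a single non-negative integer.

Op 1: add_edge(B, D). Edges now: 1
Op 2: add_edge(H, E). Edges now: 2
Op 3: add_edge(A, D). Edges now: 3
Op 4: add_edge(A, D) (duplicate, no change). Edges now: 3
Op 5: add_edge(G, C). Edges now: 4
Op 6: add_edge(F, E). Edges now: 5
Compute levels (Kahn BFS):
  sources (in-degree 0): A, B, F, G, H
  process A: level=0
    A->D: in-degree(D)=1, level(D)>=1
  process B: level=0
    B->D: in-degree(D)=0, level(D)=1, enqueue
  process F: level=0
    F->E: in-degree(E)=1, level(E)>=1
  process G: level=0
    G->C: in-degree(C)=0, level(C)=1, enqueue
  process H: level=0
    H->E: in-degree(E)=0, level(E)=1, enqueue
  process D: level=1
  process C: level=1
  process E: level=1
All levels: A:0, B:0, C:1, D:1, E:1, F:0, G:0, H:0
max level = 1

Answer: 1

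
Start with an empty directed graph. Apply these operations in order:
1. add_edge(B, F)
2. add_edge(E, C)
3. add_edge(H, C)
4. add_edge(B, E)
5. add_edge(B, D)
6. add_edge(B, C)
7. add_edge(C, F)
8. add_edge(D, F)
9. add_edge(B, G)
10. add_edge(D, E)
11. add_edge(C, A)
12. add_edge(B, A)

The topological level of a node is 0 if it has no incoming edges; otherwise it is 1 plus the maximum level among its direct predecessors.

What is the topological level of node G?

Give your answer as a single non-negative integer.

Op 1: add_edge(B, F). Edges now: 1
Op 2: add_edge(E, C). Edges now: 2
Op 3: add_edge(H, C). Edges now: 3
Op 4: add_edge(B, E). Edges now: 4
Op 5: add_edge(B, D). Edges now: 5
Op 6: add_edge(B, C). Edges now: 6
Op 7: add_edge(C, F). Edges now: 7
Op 8: add_edge(D, F). Edges now: 8
Op 9: add_edge(B, G). Edges now: 9
Op 10: add_edge(D, E). Edges now: 10
Op 11: add_edge(C, A). Edges now: 11
Op 12: add_edge(B, A). Edges now: 12
Compute levels (Kahn BFS):
  sources (in-degree 0): B, H
  process B: level=0
    B->A: in-degree(A)=1, level(A)>=1
    B->C: in-degree(C)=2, level(C)>=1
    B->D: in-degree(D)=0, level(D)=1, enqueue
    B->E: in-degree(E)=1, level(E)>=1
    B->F: in-degree(F)=2, level(F)>=1
    B->G: in-degree(G)=0, level(G)=1, enqueue
  process H: level=0
    H->C: in-degree(C)=1, level(C)>=1
  process D: level=1
    D->E: in-degree(E)=0, level(E)=2, enqueue
    D->F: in-degree(F)=1, level(F)>=2
  process G: level=1
  process E: level=2
    E->C: in-degree(C)=0, level(C)=3, enqueue
  process C: level=3
    C->A: in-degree(A)=0, level(A)=4, enqueue
    C->F: in-degree(F)=0, level(F)=4, enqueue
  process A: level=4
  process F: level=4
All levels: A:4, B:0, C:3, D:1, E:2, F:4, G:1, H:0
level(G) = 1

Answer: 1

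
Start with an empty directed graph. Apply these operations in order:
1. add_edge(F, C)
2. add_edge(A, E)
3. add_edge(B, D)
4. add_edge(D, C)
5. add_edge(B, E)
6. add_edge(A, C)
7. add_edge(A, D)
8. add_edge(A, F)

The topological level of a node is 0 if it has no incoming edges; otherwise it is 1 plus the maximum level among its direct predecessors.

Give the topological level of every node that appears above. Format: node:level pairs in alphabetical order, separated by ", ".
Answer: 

Op 1: add_edge(F, C). Edges now: 1
Op 2: add_edge(A, E). Edges now: 2
Op 3: add_edge(B, D). Edges now: 3
Op 4: add_edge(D, C). Edges now: 4
Op 5: add_edge(B, E). Edges now: 5
Op 6: add_edge(A, C). Edges now: 6
Op 7: add_edge(A, D). Edges now: 7
Op 8: add_edge(A, F). Edges now: 8
Compute levels (Kahn BFS):
  sources (in-degree 0): A, B
  process A: level=0
    A->C: in-degree(C)=2, level(C)>=1
    A->D: in-degree(D)=1, level(D)>=1
    A->E: in-degree(E)=1, level(E)>=1
    A->F: in-degree(F)=0, level(F)=1, enqueue
  process B: level=0
    B->D: in-degree(D)=0, level(D)=1, enqueue
    B->E: in-degree(E)=0, level(E)=1, enqueue
  process F: level=1
    F->C: in-degree(C)=1, level(C)>=2
  process D: level=1
    D->C: in-degree(C)=0, level(C)=2, enqueue
  process E: level=1
  process C: level=2
All levels: A:0, B:0, C:2, D:1, E:1, F:1

Answer: A:0, B:0, C:2, D:1, E:1, F:1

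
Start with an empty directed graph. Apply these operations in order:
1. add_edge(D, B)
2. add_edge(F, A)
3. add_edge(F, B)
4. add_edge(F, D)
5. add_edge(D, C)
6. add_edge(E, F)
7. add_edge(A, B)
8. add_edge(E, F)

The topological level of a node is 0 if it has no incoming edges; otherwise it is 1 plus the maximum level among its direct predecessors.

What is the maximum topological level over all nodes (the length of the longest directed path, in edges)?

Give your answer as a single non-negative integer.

Op 1: add_edge(D, B). Edges now: 1
Op 2: add_edge(F, A). Edges now: 2
Op 3: add_edge(F, B). Edges now: 3
Op 4: add_edge(F, D). Edges now: 4
Op 5: add_edge(D, C). Edges now: 5
Op 6: add_edge(E, F). Edges now: 6
Op 7: add_edge(A, B). Edges now: 7
Op 8: add_edge(E, F) (duplicate, no change). Edges now: 7
Compute levels (Kahn BFS):
  sources (in-degree 0): E
  process E: level=0
    E->F: in-degree(F)=0, level(F)=1, enqueue
  process F: level=1
    F->A: in-degree(A)=0, level(A)=2, enqueue
    F->B: in-degree(B)=2, level(B)>=2
    F->D: in-degree(D)=0, level(D)=2, enqueue
  process A: level=2
    A->B: in-degree(B)=1, level(B)>=3
  process D: level=2
    D->B: in-degree(B)=0, level(B)=3, enqueue
    D->C: in-degree(C)=0, level(C)=3, enqueue
  process B: level=3
  process C: level=3
All levels: A:2, B:3, C:3, D:2, E:0, F:1
max level = 3

Answer: 3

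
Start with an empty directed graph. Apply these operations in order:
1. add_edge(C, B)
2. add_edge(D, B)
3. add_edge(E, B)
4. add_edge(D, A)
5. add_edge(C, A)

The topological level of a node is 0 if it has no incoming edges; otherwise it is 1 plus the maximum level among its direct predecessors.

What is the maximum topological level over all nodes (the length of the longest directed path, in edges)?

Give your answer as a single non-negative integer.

Op 1: add_edge(C, B). Edges now: 1
Op 2: add_edge(D, B). Edges now: 2
Op 3: add_edge(E, B). Edges now: 3
Op 4: add_edge(D, A). Edges now: 4
Op 5: add_edge(C, A). Edges now: 5
Compute levels (Kahn BFS):
  sources (in-degree 0): C, D, E
  process C: level=0
    C->A: in-degree(A)=1, level(A)>=1
    C->B: in-degree(B)=2, level(B)>=1
  process D: level=0
    D->A: in-degree(A)=0, level(A)=1, enqueue
    D->B: in-degree(B)=1, level(B)>=1
  process E: level=0
    E->B: in-degree(B)=0, level(B)=1, enqueue
  process A: level=1
  process B: level=1
All levels: A:1, B:1, C:0, D:0, E:0
max level = 1

Answer: 1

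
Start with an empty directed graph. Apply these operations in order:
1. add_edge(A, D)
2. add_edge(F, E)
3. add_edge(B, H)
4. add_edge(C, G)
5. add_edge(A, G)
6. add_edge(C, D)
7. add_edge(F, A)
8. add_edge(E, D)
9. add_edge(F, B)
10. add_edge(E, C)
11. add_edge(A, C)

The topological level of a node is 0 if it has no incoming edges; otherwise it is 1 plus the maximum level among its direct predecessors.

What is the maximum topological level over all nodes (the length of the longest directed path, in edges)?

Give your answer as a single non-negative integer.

Answer: 3

Derivation:
Op 1: add_edge(A, D). Edges now: 1
Op 2: add_edge(F, E). Edges now: 2
Op 3: add_edge(B, H). Edges now: 3
Op 4: add_edge(C, G). Edges now: 4
Op 5: add_edge(A, G). Edges now: 5
Op 6: add_edge(C, D). Edges now: 6
Op 7: add_edge(F, A). Edges now: 7
Op 8: add_edge(E, D). Edges now: 8
Op 9: add_edge(F, B). Edges now: 9
Op 10: add_edge(E, C). Edges now: 10
Op 11: add_edge(A, C). Edges now: 11
Compute levels (Kahn BFS):
  sources (in-degree 0): F
  process F: level=0
    F->A: in-degree(A)=0, level(A)=1, enqueue
    F->B: in-degree(B)=0, level(B)=1, enqueue
    F->E: in-degree(E)=0, level(E)=1, enqueue
  process A: level=1
    A->C: in-degree(C)=1, level(C)>=2
    A->D: in-degree(D)=2, level(D)>=2
    A->G: in-degree(G)=1, level(G)>=2
  process B: level=1
    B->H: in-degree(H)=0, level(H)=2, enqueue
  process E: level=1
    E->C: in-degree(C)=0, level(C)=2, enqueue
    E->D: in-degree(D)=1, level(D)>=2
  process H: level=2
  process C: level=2
    C->D: in-degree(D)=0, level(D)=3, enqueue
    C->G: in-degree(G)=0, level(G)=3, enqueue
  process D: level=3
  process G: level=3
All levels: A:1, B:1, C:2, D:3, E:1, F:0, G:3, H:2
max level = 3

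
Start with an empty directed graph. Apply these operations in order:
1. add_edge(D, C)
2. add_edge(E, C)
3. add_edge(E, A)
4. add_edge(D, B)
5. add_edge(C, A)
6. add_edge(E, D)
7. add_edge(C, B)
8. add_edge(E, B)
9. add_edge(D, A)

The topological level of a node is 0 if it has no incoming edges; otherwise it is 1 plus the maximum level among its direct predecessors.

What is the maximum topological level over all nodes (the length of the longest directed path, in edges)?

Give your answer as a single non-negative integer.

Answer: 3

Derivation:
Op 1: add_edge(D, C). Edges now: 1
Op 2: add_edge(E, C). Edges now: 2
Op 3: add_edge(E, A). Edges now: 3
Op 4: add_edge(D, B). Edges now: 4
Op 5: add_edge(C, A). Edges now: 5
Op 6: add_edge(E, D). Edges now: 6
Op 7: add_edge(C, B). Edges now: 7
Op 8: add_edge(E, B). Edges now: 8
Op 9: add_edge(D, A). Edges now: 9
Compute levels (Kahn BFS):
  sources (in-degree 0): E
  process E: level=0
    E->A: in-degree(A)=2, level(A)>=1
    E->B: in-degree(B)=2, level(B)>=1
    E->C: in-degree(C)=1, level(C)>=1
    E->D: in-degree(D)=0, level(D)=1, enqueue
  process D: level=1
    D->A: in-degree(A)=1, level(A)>=2
    D->B: in-degree(B)=1, level(B)>=2
    D->C: in-degree(C)=0, level(C)=2, enqueue
  process C: level=2
    C->A: in-degree(A)=0, level(A)=3, enqueue
    C->B: in-degree(B)=0, level(B)=3, enqueue
  process A: level=3
  process B: level=3
All levels: A:3, B:3, C:2, D:1, E:0
max level = 3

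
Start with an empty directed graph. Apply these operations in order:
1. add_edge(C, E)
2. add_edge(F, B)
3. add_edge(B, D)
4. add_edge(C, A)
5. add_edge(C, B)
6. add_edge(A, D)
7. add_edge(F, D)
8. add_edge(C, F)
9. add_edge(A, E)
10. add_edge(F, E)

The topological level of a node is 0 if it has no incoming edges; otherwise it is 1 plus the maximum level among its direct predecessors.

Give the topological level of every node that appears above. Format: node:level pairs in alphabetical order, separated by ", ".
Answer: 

Answer: A:1, B:2, C:0, D:3, E:2, F:1

Derivation:
Op 1: add_edge(C, E). Edges now: 1
Op 2: add_edge(F, B). Edges now: 2
Op 3: add_edge(B, D). Edges now: 3
Op 4: add_edge(C, A). Edges now: 4
Op 5: add_edge(C, B). Edges now: 5
Op 6: add_edge(A, D). Edges now: 6
Op 7: add_edge(F, D). Edges now: 7
Op 8: add_edge(C, F). Edges now: 8
Op 9: add_edge(A, E). Edges now: 9
Op 10: add_edge(F, E). Edges now: 10
Compute levels (Kahn BFS):
  sources (in-degree 0): C
  process C: level=0
    C->A: in-degree(A)=0, level(A)=1, enqueue
    C->B: in-degree(B)=1, level(B)>=1
    C->E: in-degree(E)=2, level(E)>=1
    C->F: in-degree(F)=0, level(F)=1, enqueue
  process A: level=1
    A->D: in-degree(D)=2, level(D)>=2
    A->E: in-degree(E)=1, level(E)>=2
  process F: level=1
    F->B: in-degree(B)=0, level(B)=2, enqueue
    F->D: in-degree(D)=1, level(D)>=2
    F->E: in-degree(E)=0, level(E)=2, enqueue
  process B: level=2
    B->D: in-degree(D)=0, level(D)=3, enqueue
  process E: level=2
  process D: level=3
All levels: A:1, B:2, C:0, D:3, E:2, F:1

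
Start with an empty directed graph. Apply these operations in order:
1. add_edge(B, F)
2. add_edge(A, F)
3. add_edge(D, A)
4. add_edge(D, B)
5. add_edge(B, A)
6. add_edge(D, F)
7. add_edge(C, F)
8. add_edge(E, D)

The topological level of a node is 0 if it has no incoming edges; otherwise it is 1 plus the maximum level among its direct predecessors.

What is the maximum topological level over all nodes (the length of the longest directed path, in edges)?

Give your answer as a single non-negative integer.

Op 1: add_edge(B, F). Edges now: 1
Op 2: add_edge(A, F). Edges now: 2
Op 3: add_edge(D, A). Edges now: 3
Op 4: add_edge(D, B). Edges now: 4
Op 5: add_edge(B, A). Edges now: 5
Op 6: add_edge(D, F). Edges now: 6
Op 7: add_edge(C, F). Edges now: 7
Op 8: add_edge(E, D). Edges now: 8
Compute levels (Kahn BFS):
  sources (in-degree 0): C, E
  process C: level=0
    C->F: in-degree(F)=3, level(F)>=1
  process E: level=0
    E->D: in-degree(D)=0, level(D)=1, enqueue
  process D: level=1
    D->A: in-degree(A)=1, level(A)>=2
    D->B: in-degree(B)=0, level(B)=2, enqueue
    D->F: in-degree(F)=2, level(F)>=2
  process B: level=2
    B->A: in-degree(A)=0, level(A)=3, enqueue
    B->F: in-degree(F)=1, level(F)>=3
  process A: level=3
    A->F: in-degree(F)=0, level(F)=4, enqueue
  process F: level=4
All levels: A:3, B:2, C:0, D:1, E:0, F:4
max level = 4

Answer: 4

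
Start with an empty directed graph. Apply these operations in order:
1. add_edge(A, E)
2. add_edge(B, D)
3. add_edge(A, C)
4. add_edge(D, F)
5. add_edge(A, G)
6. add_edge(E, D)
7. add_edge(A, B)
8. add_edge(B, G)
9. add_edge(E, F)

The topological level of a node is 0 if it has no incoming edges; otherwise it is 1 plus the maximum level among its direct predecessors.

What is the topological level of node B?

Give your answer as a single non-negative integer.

Op 1: add_edge(A, E). Edges now: 1
Op 2: add_edge(B, D). Edges now: 2
Op 3: add_edge(A, C). Edges now: 3
Op 4: add_edge(D, F). Edges now: 4
Op 5: add_edge(A, G). Edges now: 5
Op 6: add_edge(E, D). Edges now: 6
Op 7: add_edge(A, B). Edges now: 7
Op 8: add_edge(B, G). Edges now: 8
Op 9: add_edge(E, F). Edges now: 9
Compute levels (Kahn BFS):
  sources (in-degree 0): A
  process A: level=0
    A->B: in-degree(B)=0, level(B)=1, enqueue
    A->C: in-degree(C)=0, level(C)=1, enqueue
    A->E: in-degree(E)=0, level(E)=1, enqueue
    A->G: in-degree(G)=1, level(G)>=1
  process B: level=1
    B->D: in-degree(D)=1, level(D)>=2
    B->G: in-degree(G)=0, level(G)=2, enqueue
  process C: level=1
  process E: level=1
    E->D: in-degree(D)=0, level(D)=2, enqueue
    E->F: in-degree(F)=1, level(F)>=2
  process G: level=2
  process D: level=2
    D->F: in-degree(F)=0, level(F)=3, enqueue
  process F: level=3
All levels: A:0, B:1, C:1, D:2, E:1, F:3, G:2
level(B) = 1

Answer: 1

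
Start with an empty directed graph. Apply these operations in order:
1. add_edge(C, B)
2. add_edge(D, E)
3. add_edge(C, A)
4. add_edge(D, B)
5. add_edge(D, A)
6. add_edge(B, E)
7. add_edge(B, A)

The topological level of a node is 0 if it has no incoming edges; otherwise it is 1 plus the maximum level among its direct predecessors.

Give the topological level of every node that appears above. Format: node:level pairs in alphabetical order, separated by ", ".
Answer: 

Answer: A:2, B:1, C:0, D:0, E:2

Derivation:
Op 1: add_edge(C, B). Edges now: 1
Op 2: add_edge(D, E). Edges now: 2
Op 3: add_edge(C, A). Edges now: 3
Op 4: add_edge(D, B). Edges now: 4
Op 5: add_edge(D, A). Edges now: 5
Op 6: add_edge(B, E). Edges now: 6
Op 7: add_edge(B, A). Edges now: 7
Compute levels (Kahn BFS):
  sources (in-degree 0): C, D
  process C: level=0
    C->A: in-degree(A)=2, level(A)>=1
    C->B: in-degree(B)=1, level(B)>=1
  process D: level=0
    D->A: in-degree(A)=1, level(A)>=1
    D->B: in-degree(B)=0, level(B)=1, enqueue
    D->E: in-degree(E)=1, level(E)>=1
  process B: level=1
    B->A: in-degree(A)=0, level(A)=2, enqueue
    B->E: in-degree(E)=0, level(E)=2, enqueue
  process A: level=2
  process E: level=2
All levels: A:2, B:1, C:0, D:0, E:2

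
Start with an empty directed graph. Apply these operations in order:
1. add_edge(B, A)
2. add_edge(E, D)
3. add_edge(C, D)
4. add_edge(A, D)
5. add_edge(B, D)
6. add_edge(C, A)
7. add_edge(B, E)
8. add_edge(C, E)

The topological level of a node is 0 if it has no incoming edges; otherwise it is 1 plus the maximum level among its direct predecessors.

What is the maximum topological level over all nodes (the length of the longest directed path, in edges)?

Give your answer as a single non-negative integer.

Answer: 2

Derivation:
Op 1: add_edge(B, A). Edges now: 1
Op 2: add_edge(E, D). Edges now: 2
Op 3: add_edge(C, D). Edges now: 3
Op 4: add_edge(A, D). Edges now: 4
Op 5: add_edge(B, D). Edges now: 5
Op 6: add_edge(C, A). Edges now: 6
Op 7: add_edge(B, E). Edges now: 7
Op 8: add_edge(C, E). Edges now: 8
Compute levels (Kahn BFS):
  sources (in-degree 0): B, C
  process B: level=0
    B->A: in-degree(A)=1, level(A)>=1
    B->D: in-degree(D)=3, level(D)>=1
    B->E: in-degree(E)=1, level(E)>=1
  process C: level=0
    C->A: in-degree(A)=0, level(A)=1, enqueue
    C->D: in-degree(D)=2, level(D)>=1
    C->E: in-degree(E)=0, level(E)=1, enqueue
  process A: level=1
    A->D: in-degree(D)=1, level(D)>=2
  process E: level=1
    E->D: in-degree(D)=0, level(D)=2, enqueue
  process D: level=2
All levels: A:1, B:0, C:0, D:2, E:1
max level = 2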